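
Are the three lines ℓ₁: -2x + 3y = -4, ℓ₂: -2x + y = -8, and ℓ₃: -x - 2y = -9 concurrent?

Yes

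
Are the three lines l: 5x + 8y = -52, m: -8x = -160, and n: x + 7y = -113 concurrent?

Yes

Intersecting l and m: solving the 2×2 system gives (x, y) = (20, -19).
Substitute into n: (1)(20) + (7)(-19) = -113.
This equals -113, so (20, -19) lies on all three lines and they are concurrent.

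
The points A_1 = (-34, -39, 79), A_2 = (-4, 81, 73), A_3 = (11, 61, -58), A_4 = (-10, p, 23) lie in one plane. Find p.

The points are coplanar iff A_1A_2 · (A_1A_3 × A_1A_4) = 0.
Expanding, this is linear in p: (3840)p + (-96000) = 0.
So p = 25.

25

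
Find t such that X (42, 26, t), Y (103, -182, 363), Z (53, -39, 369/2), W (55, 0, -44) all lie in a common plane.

-63/2

Coplanarity ⇔ det[XY; XZ; XW] = 0.
Expanding, this is linear in t: (2236)t + (70434) = 0.
So t = -63/2.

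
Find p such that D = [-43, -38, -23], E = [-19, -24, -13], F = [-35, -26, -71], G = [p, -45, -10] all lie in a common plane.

-51

Normal to plane DEF: n = (-792, 1232, 176); plane equation n·P = -16808.
Requiring n·G = -16808: (-792)p + (-57200) = -16808.
So p = -51.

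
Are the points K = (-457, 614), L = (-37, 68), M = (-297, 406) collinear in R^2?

Yes

KL = (420, -546), KM = (160, -208).
det[KL; KM] = (420)(-208) − (-546)(160) = 0.
The determinant is zero, so the points are collinear.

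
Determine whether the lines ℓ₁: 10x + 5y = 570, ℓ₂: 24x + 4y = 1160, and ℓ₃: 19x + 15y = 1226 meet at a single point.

Yes

Lines aᵢx + bᵢy = cᵢ with pairwise distinct directions are concurrent exactly when det[aᵢ bᵢ cᵢ] = 0.
Here the determinant is 0.
It vanishes, so the lines are concurrent at (44, 26).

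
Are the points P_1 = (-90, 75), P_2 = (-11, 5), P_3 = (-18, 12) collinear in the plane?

No

P_1P_2 = (79, -70), P_1P_3 = (72, -63).
det[P_1P_2; P_1P_3] = (79)(-63) − (-70)(72) = 63.
The determinant is nonzero, so they are not collinear.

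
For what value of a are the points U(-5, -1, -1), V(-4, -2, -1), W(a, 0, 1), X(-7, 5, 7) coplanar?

Normal to plane UVX: n = (-8, -8, 4); plane equation n·P = 44.
Requiring n·W = 44: (-8)a + (4) = 44.
So a = -5.

-5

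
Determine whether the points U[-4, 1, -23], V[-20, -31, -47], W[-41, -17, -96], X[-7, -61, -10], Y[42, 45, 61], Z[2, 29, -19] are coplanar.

Yes

The plane through U, V, W has normal n = UV × UW = (1904, -280, -896) and equation n·P = 12712.
Checking the remaining points: n·X = 12712, n·Y = 12712, n·Z = 12712.
All equal 12712, so all 6 points lie in one plane.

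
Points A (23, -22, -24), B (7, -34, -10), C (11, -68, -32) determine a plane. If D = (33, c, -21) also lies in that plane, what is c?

Coplanarity requires AB · (AC × AD) = 0.
AB = (-16, -12, 14), AC = (-12, -46, -8); the triple product is linear in c with coefficient -296 and constant term 2664.
Setting it to zero: c = 9.

9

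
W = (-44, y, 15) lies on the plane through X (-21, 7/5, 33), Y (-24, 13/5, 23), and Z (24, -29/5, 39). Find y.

31/5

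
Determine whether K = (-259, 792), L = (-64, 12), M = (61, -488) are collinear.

Yes

KL = (195, -780), KM = (320, -1280).
Checking proportionality: KM = 64/39·KL, so the vectors are parallel and the points are collinear.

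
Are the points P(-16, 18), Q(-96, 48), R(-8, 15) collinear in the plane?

Yes

PQ = (-80, 30), PR = (8, -3).
det[PQ; PR] = (-80)(-3) − (30)(8) = 0.
The determinant is zero, so the points are collinear.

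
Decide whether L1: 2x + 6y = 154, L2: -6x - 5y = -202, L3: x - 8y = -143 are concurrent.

Intersecting L1 and L2: solving the 2×2 system gives (x, y) = (17, 20).
Substitute into L3: (1)(17) + (-8)(20) = -143.
This equals -143, so (17, 20) lies on all three lines and they are concurrent.

Yes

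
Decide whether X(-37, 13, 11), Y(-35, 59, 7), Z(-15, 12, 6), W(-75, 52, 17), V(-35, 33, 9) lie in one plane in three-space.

No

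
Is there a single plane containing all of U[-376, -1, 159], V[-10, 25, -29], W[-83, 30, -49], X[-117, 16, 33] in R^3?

No

The four points are coplanar iff the 3×3 determinant with rows UV, UW, UX is zero.
Rows: (366, 26, -188), (293, 31, -208), (259, 17, -126).
Expanding along the first row: (366)(-370) − (26)(16954) + (-188)(-3048) = -3200.
Nonzero ⇒ not coplanar.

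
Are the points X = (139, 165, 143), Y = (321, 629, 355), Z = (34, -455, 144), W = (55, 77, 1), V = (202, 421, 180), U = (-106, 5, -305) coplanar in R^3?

No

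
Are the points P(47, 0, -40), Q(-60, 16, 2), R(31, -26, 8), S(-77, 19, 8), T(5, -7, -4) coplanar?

Yes

The plane through P, Q, R has normal n = PQ × PR = (1860, 4464, 3038) and equation n·X = -34100.
Checking the remaining points: n·S = -34100, n·T = -34100.
All equal -34100, so all 5 points lie in one plane.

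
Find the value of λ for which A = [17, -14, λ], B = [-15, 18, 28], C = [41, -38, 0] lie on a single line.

12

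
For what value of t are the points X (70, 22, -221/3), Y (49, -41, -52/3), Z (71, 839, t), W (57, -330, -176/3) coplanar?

-74/3

Normal to plane XYW: n = (56653/3, -1252/3, 6573); plane equation n·P = 828511.
Requiring n·Z = 828511: (6573)t + (990645) = 828511.
So t = -74/3.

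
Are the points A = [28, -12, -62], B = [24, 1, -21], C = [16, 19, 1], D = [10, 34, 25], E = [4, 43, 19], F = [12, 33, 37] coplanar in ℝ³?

No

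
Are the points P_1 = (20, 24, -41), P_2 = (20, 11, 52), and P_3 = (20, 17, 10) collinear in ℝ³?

No

P_1P_2 = (0, -13, 93), P_1P_3 = (0, -7, 51).
P_1P_2 × P_1P_3 = (-12, 0, 0).
The cross product is nonzero, so the points do not lie on one line.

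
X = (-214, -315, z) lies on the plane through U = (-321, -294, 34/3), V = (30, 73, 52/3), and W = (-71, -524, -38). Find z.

-4/3

Coplanarity requires UV · (UW × UX) = 0.
UV = (351, 367, 6), UW = (250, -230, -148/3); the triple product is linear in z with coefficient -172480 and constant term -689920/3.
Setting it to zero: z = -4/3.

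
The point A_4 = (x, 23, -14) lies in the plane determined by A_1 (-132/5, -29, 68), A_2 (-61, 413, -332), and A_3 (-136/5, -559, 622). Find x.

-53/5

The plane through A_1, A_2, A_3 has equation 32868x + (97442/5)y + (93458/5)z = -161850.
Substituting A_4: (32868)x + (932754/5) = -161850, so x = -53/5.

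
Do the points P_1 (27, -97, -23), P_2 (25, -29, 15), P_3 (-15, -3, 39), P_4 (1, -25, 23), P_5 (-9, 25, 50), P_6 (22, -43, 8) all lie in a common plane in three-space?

No

The plane through P_1, P_2, P_3 has normal n = P_1P_2 × P_1P_3 = (644, -1472, 2668) and equation n·P = 98808.
Checking the remaining points: n·P_4 = 98808, n·P_5 = 90804, n·P_6 = 98808.
Since n·P_5 = 90804 ≠ 98808, P_5 is off the plane and the points are not all coplanar.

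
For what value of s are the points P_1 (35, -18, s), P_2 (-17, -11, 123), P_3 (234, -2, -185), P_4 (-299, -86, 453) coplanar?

57

Coplanarity ⇔ det[P_1P_2; P_1P_3; P_1P_4] = 0.
Expanding, this is linear in s: (16287)s + (-928359) = 0.
So s = 57.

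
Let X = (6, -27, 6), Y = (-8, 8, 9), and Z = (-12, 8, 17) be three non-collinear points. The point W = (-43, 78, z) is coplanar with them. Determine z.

29

Coplanarity requires XY · (XZ × XW) = 0.
XY = (-14, 35, 3), XZ = (-18, 35, 11); the triple product is linear in z with coefficient 140 and constant term -4060.
Setting it to zero: z = 29.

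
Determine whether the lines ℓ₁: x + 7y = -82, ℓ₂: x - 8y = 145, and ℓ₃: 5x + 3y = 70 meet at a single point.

Intersecting ℓ₁ and ℓ₂: solving the 2×2 system gives (x, y) = (359/15, -227/15).
Substitute into ℓ₃: (5)(359/15) + (3)(-227/15) = 1114/15.
But ℓ₃ requires 70 ≠ 1114/15, so the three lines have no common point.

No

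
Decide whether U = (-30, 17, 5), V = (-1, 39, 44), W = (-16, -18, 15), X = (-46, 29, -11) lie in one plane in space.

With U as base: UV = (29, 22, 39), UW = (14, -35, 10), UX = (-16, 12, -16).
UW × UX = (440, 64, -392).
UV · (UW × UX) = -1120.
Since -1120 ≠ 0, the four points are not coplanar.

No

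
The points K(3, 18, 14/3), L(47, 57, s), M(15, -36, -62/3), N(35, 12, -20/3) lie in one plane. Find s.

Coplanarity ⇔ det[KL; KM; KN] = 0.
Expanding, this is linear in s: (1656)s + (-13800) = 0.
So s = 25/3.

25/3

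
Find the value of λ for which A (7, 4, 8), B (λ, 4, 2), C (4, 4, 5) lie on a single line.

1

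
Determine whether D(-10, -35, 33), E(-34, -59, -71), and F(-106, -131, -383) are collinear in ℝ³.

Yes

DE = (-24, -24, -104), DF = (-96, -96, -416).
Each component of DF is 4 times the corresponding component of DE, so DF = 4·DE and the points are collinear.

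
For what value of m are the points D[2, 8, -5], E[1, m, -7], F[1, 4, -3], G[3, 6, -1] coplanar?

8

The points are coplanar iff DE · (DF × DG) = 0.
Expanding, this is linear in m: (6)m + (-48) = 0.
So m = 8.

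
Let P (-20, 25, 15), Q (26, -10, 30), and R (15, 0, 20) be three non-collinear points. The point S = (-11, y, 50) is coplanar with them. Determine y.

10

The plane through P, Q, R has equation 200x + 295y + 75z = 4500.
Substituting S: (295)y + (1550) = 4500, so y = 10.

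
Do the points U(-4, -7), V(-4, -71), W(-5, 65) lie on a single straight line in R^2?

No

UV = (0, -64), UW = (-1, 72).
If collinear, UW would be a scalar multiple of UV. But (0)·(72) ≠ (-64)·(-1) (difference -64), so they are not parallel; the points are not collinear.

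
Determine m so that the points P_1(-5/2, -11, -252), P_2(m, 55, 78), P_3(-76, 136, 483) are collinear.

-71/2

Direction P_1P_3 = (-147/2, 147, 735). From the y-coordinate of P_2, the parameter along the line is τ = (55 − (-11))/147 = 22/49.
Then m = (-5/2) + 22/49·(-147/2) = -71/2.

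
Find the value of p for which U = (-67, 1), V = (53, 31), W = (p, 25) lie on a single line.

Collinearity: (W − U) must be parallel to (V − U) = (120, 30).
Cross-multiplying the components: (p − (-67))·(30) = (24)·(120).
Solving gives p = 29.

29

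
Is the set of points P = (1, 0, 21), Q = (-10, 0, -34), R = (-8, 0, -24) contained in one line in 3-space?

Yes

PQ = (-11, 0, -55), PR = (-9, 0, -45).
PQ × PR = (0, 0, 0).
The cross product vanishes, so the three points are collinear.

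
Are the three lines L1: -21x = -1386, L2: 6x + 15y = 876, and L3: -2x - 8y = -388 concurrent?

Intersecting L1 and L2: solving the 2×2 system gives (x, y) = (66, 32).
Substitute into L3: (-2)(66) + (-8)(32) = -388.
This equals -388, so (66, 32) lies on all three lines and they are concurrent.

Yes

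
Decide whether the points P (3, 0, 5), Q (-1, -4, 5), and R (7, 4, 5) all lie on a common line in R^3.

Yes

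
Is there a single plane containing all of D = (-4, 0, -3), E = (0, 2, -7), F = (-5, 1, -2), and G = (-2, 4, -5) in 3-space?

Yes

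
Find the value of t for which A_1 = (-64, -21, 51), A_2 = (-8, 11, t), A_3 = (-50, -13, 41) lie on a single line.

11

Direction A_1A_3 = (14, 8, -10). From the x-coordinate of A_2, the parameter along the line is τ = (-8 − (-64))/14 = 4.
Then t = 51 + 4·(-10) = 11.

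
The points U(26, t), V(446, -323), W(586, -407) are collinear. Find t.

The three points are collinear iff det[UV; UW] = 0.
This determinant is linear in t: (140)t + (9940) = 0, so t = -71.

-71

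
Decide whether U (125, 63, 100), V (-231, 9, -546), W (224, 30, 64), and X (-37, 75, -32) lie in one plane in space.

No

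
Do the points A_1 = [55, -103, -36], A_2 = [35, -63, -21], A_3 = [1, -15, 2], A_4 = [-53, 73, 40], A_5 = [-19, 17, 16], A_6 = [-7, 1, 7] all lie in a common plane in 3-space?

No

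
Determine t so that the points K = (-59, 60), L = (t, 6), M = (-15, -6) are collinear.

The three points are collinear iff det[KL; KM] = 0.
This determinant is linear in t: (-66)t + (-1518) = 0, so t = -23.

-23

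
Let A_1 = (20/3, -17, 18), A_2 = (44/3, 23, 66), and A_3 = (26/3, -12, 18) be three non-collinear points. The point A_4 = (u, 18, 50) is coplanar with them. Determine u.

The plane through A_1, A_2, A_3 has equation −240x + 96y − 40z = -3952.
Substituting A_4: (-240)u + (-272) = -3952, so u = 46/3.

46/3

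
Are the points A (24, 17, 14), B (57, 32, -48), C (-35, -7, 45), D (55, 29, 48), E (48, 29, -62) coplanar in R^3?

The plane through A, B, C has normal n = AB × AC = (-1023, 2635, 93) and equation n·P = 21545.
Checking the remaining points: n·D = 24614, n·E = 21545.
Since n·D = 24614 ≠ 21545, D is off the plane and the points are not all coplanar.

No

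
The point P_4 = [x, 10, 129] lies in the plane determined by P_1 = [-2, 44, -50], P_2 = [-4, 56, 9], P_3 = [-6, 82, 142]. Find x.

A normal to the plane is n = P_1P_2 × P_1P_3 = (62, 148, -28).
P_4 lies in the plane iff n · P_1P_4 = 0.
This gives (62)x + (-9920) = 0, so x = 160.

160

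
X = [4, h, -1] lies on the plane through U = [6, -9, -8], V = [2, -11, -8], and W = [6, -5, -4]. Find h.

-3

A normal to the plane is n = UV × UW = (-8, 16, -16).
X lies in the plane iff n · UX = 0.
This gives (16)h + (48) = 0, so h = -3.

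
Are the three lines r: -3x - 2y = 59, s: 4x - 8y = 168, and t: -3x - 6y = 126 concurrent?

Intersecting r and s: solving the 2×2 system gives (x, y) = (-17/4, -185/8).
Substitute into t: (-3)(-17/4) + (-6)(-185/8) = 303/2.
But t requires 126 ≠ 303/2, so the three lines have no common point.

No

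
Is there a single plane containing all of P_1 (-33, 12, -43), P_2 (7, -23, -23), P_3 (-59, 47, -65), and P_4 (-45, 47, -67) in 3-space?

With P_1 as base: P_1P_2 = (40, -35, 20), P_1P_3 = (-26, 35, -22), P_1P_4 = (-12, 35, -24).
P_1P_3 × P_1P_4 = (-70, -360, -490).
P_1P_2 · (P_1P_3 × P_1P_4) = 0.
The scalar triple product vanishes, so the four points are coplanar.

Yes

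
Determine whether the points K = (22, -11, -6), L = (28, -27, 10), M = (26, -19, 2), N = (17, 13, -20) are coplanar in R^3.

The four points are coplanar iff the 3×3 determinant with rows KL, KM, KN is zero.
Rows: (6, -16, 16), (4, -8, 8), (-5, 24, -14).
Expanding along the first row: (6)(-80) − (-16)(-16) + (16)(56) = 160.
Nonzero ⇒ not coplanar.

No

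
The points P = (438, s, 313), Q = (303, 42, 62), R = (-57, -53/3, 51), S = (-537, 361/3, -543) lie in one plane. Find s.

The points are coplanar iff PQ · (PR × PS) = 0.
Expanding, this is linear in s: (208560)s + (5909200) = 0.
So s = -85/3.

-85/3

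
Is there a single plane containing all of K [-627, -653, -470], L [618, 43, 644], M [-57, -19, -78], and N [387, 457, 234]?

A normal to the plane through K, L, M is n = KL × KM = (-433444, 146940, 392610).
The plane has equation n·P = -8709132. For N: n·N = -8720508.
-8720508 ≠ -8709132, so N is off the plane.

No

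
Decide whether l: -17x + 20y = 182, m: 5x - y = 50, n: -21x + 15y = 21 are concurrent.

No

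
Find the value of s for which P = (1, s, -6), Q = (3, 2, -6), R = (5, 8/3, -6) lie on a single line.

4/3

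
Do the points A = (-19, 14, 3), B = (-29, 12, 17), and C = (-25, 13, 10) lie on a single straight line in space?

No

AB = (-10, -2, 14), AC = (-6, -1, 7).
AB × AC = (0, -14, -2).
The cross product is nonzero, so the points do not lie on one line.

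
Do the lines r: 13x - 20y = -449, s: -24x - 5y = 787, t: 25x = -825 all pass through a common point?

Lines aᵢx + bᵢy = cᵢ with pairwise distinct directions are concurrent exactly when det[aᵢ bᵢ cᵢ] = 0.
Here the determinant is 0.
It vanishes, so the lines are concurrent at (-33, 1).

Yes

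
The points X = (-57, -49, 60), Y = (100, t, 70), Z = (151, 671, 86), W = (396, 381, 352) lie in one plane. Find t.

541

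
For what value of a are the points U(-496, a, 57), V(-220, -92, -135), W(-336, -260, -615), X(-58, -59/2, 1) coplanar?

The points are coplanar iff UV · (UW × UX) = 0.
Expanding, this is linear in a: (61984)a + (3843008) = 0.
So a = -62.

-62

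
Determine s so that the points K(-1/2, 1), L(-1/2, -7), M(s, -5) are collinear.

The three points are collinear iff det[KL; KM] = 0.
This determinant is linear in s: (8)s + (4) = 0, so s = -1/2.

-1/2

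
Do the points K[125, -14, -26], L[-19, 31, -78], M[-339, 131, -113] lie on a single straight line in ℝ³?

KL = (-144, 45, -52), KM = (-464, 145, -87).
Comparing components 2 and 3: (45)(-87) − (-52)(145) = 3625 ≠ 0, so KL and KM are not parallel and the points are not collinear.

No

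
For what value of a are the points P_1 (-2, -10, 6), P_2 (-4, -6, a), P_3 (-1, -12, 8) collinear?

2

Direction P_1P_3 = (1, -2, 2). From the x-coordinate of P_2, the parameter along the line is τ = (-4 − (-2))/1 = -2.
Then a = 6 + (-2)·(2) = 2.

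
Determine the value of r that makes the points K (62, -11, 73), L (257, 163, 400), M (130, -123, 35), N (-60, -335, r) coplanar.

-321

Normal to plane KLM: n = (30012, 29646, -33672); plane equation n·P = -923418.
Requiring n·N = -923418: (-33672)r + (-11732130) = -923418.
So r = -321.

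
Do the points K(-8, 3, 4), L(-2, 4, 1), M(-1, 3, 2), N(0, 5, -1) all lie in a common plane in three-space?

No

The four points are coplanar iff the 3×3 determinant with rows KL, KM, KN is zero.
Rows: (6, 1, -3), (7, 0, -2), (8, 2, -5).
Expanding along the first row: (6)(4) − (1)(-19) + (-3)(14) = 1.
Nonzero ⇒ not coplanar.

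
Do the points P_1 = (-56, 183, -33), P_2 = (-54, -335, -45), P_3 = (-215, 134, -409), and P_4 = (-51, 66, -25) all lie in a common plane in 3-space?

A normal to the plane through P_1, P_2, P_3 is n = P_1P_2 × P_1P_3 = (194180, 2660, -82460).
The plane has equation n·P = -7666120. For P_4: n·P_4 = -7666120.
Equal, so P_4 lies in the plane and all four are coplanar.

Yes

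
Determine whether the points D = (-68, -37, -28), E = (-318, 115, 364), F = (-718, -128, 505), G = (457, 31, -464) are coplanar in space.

Yes

The four points are coplanar iff the 3×3 determinant with rows DE, DF, DG is zero.
Rows: (-250, 152, 392), (-650, -91, 533), (525, 68, -436).
Expanding along the first row: (-250)(3432) − (152)(3575) + (392)(3575) = 0.
Zero determinant ⇒ coplanar.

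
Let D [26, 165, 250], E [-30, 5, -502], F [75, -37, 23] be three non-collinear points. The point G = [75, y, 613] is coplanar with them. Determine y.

191

A normal to the plane is n = DE × DF = (-115584, -49560, 19152).
G lies in the plane iff n · DG = 0.
This gives (-49560)y + (9465960) = 0, so y = 191.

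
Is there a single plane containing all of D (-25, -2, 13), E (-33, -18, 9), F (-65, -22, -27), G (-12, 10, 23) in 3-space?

No

The four points are coplanar iff the 3×3 determinant with rows DE, DF, DG is zero.
Rows: (-8, -16, -4), (-40, -20, -40), (13, 12, 10).
Expanding along the first row: (-8)(280) − (-16)(120) + (-4)(-220) = 560.
Nonzero ⇒ not coplanar.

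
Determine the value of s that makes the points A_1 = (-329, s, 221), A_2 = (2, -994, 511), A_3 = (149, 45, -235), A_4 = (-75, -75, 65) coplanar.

111

The points are coplanar iff A_1A_2 · (A_1A_3 × A_1A_4) = 0.
Expanding, this is linear in s: (-123004)s + (13653444) = 0.
So s = 111.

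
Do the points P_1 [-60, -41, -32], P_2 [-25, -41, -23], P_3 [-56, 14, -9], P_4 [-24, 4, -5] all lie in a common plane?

With P_1 as base: P_1P_2 = (35, 0, 9), P_1P_3 = (4, 55, 23), P_1P_4 = (36, 45, 27).
P_1P_3 × P_1P_4 = (450, 720, -1800).
P_1P_2 · (P_1P_3 × P_1P_4) = -450.
Since -450 ≠ 0, the four points are not coplanar.

No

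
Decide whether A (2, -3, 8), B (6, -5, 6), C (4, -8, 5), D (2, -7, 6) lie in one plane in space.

The four points are coplanar iff the 3×3 determinant with rows AB, AC, AD is zero.
Rows: (4, -2, -2), (2, -5, -3), (0, -4, -2).
Expanding along the first row: (4)(-2) − (-2)(-4) + (-2)(-8) = 0.
Zero determinant ⇒ coplanar.

Yes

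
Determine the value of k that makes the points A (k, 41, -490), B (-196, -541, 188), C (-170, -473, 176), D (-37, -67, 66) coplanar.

-307

The points are coplanar iff AB · (AC × AD) = 0.
Expanding, this is linear in k: (2608)k + (800656) = 0.
So k = -307.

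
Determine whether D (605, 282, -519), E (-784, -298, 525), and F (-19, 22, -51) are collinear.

No

DE = (-1389, -580, 1044), DF = (-624, -260, 468).
DE × DF = (0, -1404, -780).
The cross product is nonzero, so the points do not lie on one line.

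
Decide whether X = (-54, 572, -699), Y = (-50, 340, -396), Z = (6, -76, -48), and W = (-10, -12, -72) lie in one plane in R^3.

Yes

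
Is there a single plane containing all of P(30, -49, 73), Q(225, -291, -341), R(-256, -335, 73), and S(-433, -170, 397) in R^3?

Yes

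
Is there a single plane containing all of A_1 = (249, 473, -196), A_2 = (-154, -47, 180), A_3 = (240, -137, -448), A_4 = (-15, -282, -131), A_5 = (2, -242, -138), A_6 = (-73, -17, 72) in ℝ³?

No

The plane through A_1, A_2, A_3 has normal n = A_1A_2 × A_1A_3 = (360400, -104940, 241150) and equation n·P = -7162420.
Checking the remaining points: n·A_4 = -7403570, n·A_5 = -7162420, n·A_6 = -7162420.
Since n·A_4 = -7403570 ≠ -7162420, A_4 is off the plane and the points are not all coplanar.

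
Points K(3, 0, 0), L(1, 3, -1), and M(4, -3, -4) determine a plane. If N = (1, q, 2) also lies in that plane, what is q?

The plane through K, L, M has equation −15x − 9y + 3z = -45.
Substituting N: (-9)q + (-9) = -45, so q = 4.

4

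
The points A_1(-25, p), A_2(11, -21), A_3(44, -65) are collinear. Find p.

Collinearity: (A_1 − A_2) must be parallel to (A_3 − A_2) = (33, -44).
Cross-multiplying the components: (p − (-21))·(33) = (-36)·(-44).
Solving gives p = 27.

27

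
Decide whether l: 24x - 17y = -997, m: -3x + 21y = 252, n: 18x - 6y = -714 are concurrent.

Lines aᵢx + bᵢy = cᵢ with pairwise distinct directions are concurrent exactly when det[aᵢ bᵢ cᵢ] = 0.
Here the determinant is -5346.
Nonzero, so no common point exists.

No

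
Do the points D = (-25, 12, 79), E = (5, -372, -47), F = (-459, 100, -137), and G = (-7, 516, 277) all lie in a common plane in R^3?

No

The four points are coplanar iff the 3×3 determinant with rows DE, DF, DG is zero.
Rows: (30, -384, -126), (-434, 88, -216), (18, 504, 198).
Expanding along the first row: (30)(126288) − (-384)(-82044) + (-126)(-220320) = 44064.
Nonzero ⇒ not coplanar.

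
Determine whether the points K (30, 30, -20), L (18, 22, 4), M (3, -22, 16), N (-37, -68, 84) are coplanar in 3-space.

No

With K as base: KL = (-12, -8, 24), KM = (-27, -52, 36), KN = (-67, -98, 104).
KM × KN = (-1880, 396, -838).
KL · (KM × KN) = -720.
Since -720 ≠ 0, the four points are not coplanar.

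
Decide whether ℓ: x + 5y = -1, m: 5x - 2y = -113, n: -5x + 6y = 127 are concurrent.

Lines aᵢx + bᵢy = cᵢ with pairwise distinct directions are concurrent exactly when det[aᵢ bᵢ cᵢ] = 0.
Here the determinant is 54.
Nonzero, so no common point exists.

No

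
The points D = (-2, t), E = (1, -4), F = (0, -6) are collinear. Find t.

-10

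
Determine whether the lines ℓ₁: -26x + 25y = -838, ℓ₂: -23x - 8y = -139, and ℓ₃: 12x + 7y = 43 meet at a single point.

No

Intersecting ℓ₁ and ℓ₂: solving the 2×2 system gives (x, y) = (13, -20).
Substitute into ℓ₃: (12)(13) + (7)(-20) = 16.
But ℓ₃ requires 43 ≠ 16, so the three lines have no common point.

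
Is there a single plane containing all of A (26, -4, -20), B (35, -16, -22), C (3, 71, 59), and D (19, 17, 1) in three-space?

With A as base: AB = (9, -12, -2), AC = (-23, 75, 79), AD = (-7, 21, 21).
AC × AD = (-84, -70, 42).
AB · (AC × AD) = 0.
The scalar triple product vanishes, so the four points are coplanar.

Yes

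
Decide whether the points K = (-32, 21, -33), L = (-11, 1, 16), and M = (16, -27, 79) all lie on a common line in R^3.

No

KL = (21, -20, 49), KM = (48, -48, 112).
Comparing components 2 and 3: (-20)(112) − (49)(-48) = 112 ≠ 0, so KL and KM are not parallel and the points are not collinear.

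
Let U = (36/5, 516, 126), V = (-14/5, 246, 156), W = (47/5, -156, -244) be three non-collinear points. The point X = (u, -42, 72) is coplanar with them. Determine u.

-32/5

The plane through U, V, W has equation 120060x − 3634y + 7314z = -89148.
Substituting X: (120060)u + (679236) = -89148, so u = -32/5.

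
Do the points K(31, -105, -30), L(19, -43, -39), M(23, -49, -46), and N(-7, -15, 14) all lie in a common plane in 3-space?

With K as base: KL = (-12, 62, -9), KM = (-8, 56, -16), KN = (-38, 90, 44).
KM × KN = (3904, 960, 1408).
KL · (KM × KN) = 0.
The scalar triple product vanishes, so the four points are coplanar.

Yes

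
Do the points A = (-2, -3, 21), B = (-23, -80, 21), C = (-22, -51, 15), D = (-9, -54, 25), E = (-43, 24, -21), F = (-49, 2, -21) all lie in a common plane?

The plane through A, B, C has normal n = AB × AC = (462, -126, -532) and equation n·P = -11718.
Checking the remaining points: n·D = -10654, n·E = -11718, n·F = -11718.
Since n·D = -10654 ≠ -11718, D is off the plane and the points are not all coplanar.

No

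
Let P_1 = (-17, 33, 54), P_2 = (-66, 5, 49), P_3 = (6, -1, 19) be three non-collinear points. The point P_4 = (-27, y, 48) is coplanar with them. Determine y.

21

A normal to the plane is n = P_1P_2 × P_1P_3 = (810, -1830, 2310).
P_4 lies in the plane iff n · P_1P_4 = 0.
This gives (-1830)y + (38430) = 0, so y = 21.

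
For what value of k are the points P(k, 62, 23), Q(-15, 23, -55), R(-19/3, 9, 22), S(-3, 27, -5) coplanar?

59/3

The points are coplanar iff PQ · (PR × PS) = 0.
Expanding, this is linear in k: (1008)k + (-19824) = 0.
So k = 59/3.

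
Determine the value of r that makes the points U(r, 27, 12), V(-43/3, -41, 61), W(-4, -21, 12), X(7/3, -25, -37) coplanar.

4

The points are coplanar iff UV · (UW × UX) = 0.
Expanding, this is linear in r: (1176)r + (-4704) = 0.
So r = 4.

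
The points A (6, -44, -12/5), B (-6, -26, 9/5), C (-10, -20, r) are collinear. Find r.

16/5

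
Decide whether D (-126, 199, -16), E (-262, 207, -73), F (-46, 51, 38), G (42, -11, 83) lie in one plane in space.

Yes

A normal to the plane through D, E, F is n = DE × DF = (-8004, 2784, 19488).
The plane has equation n·P = 1250712. For G: n·G = 1250712.
Equal, so G lies in the plane and all four are coplanar.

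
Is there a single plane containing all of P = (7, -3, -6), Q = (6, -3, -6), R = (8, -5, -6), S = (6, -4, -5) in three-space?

No

With P as base: PQ = (-1, 0, 0), PR = (1, -2, 0), PS = (-1, -1, 1).
PR × PS = (-2, -1, -3).
PQ · (PR × PS) = 2.
Since 2 ≠ 0, the four points are not coplanar.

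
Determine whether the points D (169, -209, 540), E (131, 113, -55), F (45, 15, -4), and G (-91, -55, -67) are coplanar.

Yes

A normal to the plane through D, E, F is n = DE × DF = (-41888, 53108, 31416).
The plane has equation n·P = -1214004. For G: n·G = -1214004.
Equal, so G lies in the plane and all four are coplanar.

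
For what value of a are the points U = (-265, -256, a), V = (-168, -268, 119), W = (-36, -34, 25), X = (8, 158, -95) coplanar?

45

The points are coplanar iff UV · (UW × UX) = 0.
Expanding, this is linear in a: (-15048)a + (677160) = 0.
So a = 45.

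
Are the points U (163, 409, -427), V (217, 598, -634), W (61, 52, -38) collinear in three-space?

No

UV = (54, 189, -207), UW = (-102, -357, 389).
Comparing components 2 and 3: (189)(389) − (-207)(-357) = -378 ≠ 0, so UV and UW are not parallel and the points are not collinear.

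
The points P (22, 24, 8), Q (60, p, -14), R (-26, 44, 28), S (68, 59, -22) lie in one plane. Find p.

Normal to plane PRS: n = (-1300, -520, -2600); plane equation n·X = -61880.
Requiring n·Q = -61880: (-520)p + (-41600) = -61880.
So p = 39.

39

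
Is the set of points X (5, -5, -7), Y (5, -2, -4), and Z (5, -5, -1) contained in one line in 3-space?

XY = (0, 3, 3), XZ = (0, 0, 6).
Comparing components 2 and 3: (3)(6) − (3)(0) = 18 ≠ 0, so XY and XZ are not parallel and the points are not collinear.

No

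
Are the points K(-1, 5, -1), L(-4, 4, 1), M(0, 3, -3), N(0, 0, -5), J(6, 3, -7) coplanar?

No

The plane through K, L, M has normal n = KL × KM = (6, -4, 7) and equation n·P = -33.
Checking the remaining points: n·N = -35, n·J = -25.
Since n·N = -35 ≠ -33, N is off the plane and the points are not all coplanar.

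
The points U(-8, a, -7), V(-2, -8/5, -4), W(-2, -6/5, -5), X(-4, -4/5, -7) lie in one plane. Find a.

Coplanarity ⇔ det[UV; UW; UX] = 0.
Expanding, this is linear in a: (-2)a + (-16/5) = 0.
So a = -8/5.

-8/5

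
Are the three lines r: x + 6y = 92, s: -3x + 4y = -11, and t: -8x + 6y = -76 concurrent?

No

Intersecting r and s: solving the 2×2 system gives (x, y) = (217/11, 265/22).
Substitute into t: (-8)(217/11) + (6)(265/22) = -941/11.
But t requires -76 ≠ -941/11, so the three lines have no common point.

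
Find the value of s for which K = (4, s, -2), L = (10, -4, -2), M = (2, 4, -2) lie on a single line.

2

Collinearity requires KL × KM = 0; each component is linear in s.
The z-component gives (-8)s + (16) = 0, so s = 2.
The remaining components then also vanish.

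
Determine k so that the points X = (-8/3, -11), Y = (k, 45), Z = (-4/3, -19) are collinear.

-12

Collinearity: (Y − X) must be parallel to (Z − X) = (4/3, -8).
Cross-multiplying the components: (k − (-8/3))·(-8) = (56)·(4/3).
Solving gives k = -12.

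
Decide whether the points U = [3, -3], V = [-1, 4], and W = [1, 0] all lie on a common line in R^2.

UV = (-4, 7), UW = (-2, 3).
If collinear, UW would be a scalar multiple of UV. But (-4)·(3) ≠ (7)·(-2) (difference 2), so they are not parallel; the points are not collinear.

No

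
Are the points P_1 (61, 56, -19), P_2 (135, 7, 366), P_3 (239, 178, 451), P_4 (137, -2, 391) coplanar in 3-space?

With P_1 as base: P_1P_2 = (74, -49, 385), P_1P_3 = (178, 122, 470), P_1P_4 = (76, -58, 410).
P_1P_3 × P_1P_4 = (77280, -37260, -19596).
P_1P_2 · (P_1P_3 × P_1P_4) = 0.
The scalar triple product vanishes, so the four points are coplanar.

Yes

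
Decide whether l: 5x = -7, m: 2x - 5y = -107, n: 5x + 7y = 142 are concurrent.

The three lines meet at one point iff the augmented coefficient matrix [aᵢ bᵢ cᵢ] has rank < 3, i.e. its determinant vanishes.
Here the determinant is -78.
Nonzero, so no common point exists.

No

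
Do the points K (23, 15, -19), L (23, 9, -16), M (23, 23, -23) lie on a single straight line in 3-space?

Yes

KL = (0, -6, 3), KM = (0, 8, -4).
KL × KM = (0, 0, 0).
The cross product vanishes, so the three points are collinear.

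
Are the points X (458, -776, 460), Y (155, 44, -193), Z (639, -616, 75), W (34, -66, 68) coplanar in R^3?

Yes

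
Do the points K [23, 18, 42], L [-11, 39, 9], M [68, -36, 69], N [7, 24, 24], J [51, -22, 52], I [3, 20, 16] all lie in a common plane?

The plane through K, L, M has normal n = KL × KM = (-1215, -567, 891) and equation n·P = -729.
Checking the remaining points: n·N = -729, n·J = -3159, n·I = -729.
Since n·J = -3159 ≠ -729, J is off the plane and the points are not all coplanar.

No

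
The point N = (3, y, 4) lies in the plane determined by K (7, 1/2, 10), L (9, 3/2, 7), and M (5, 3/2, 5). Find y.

3/2

Coplanarity requires KL · (KM × KN) = 0.
KL = (2, 1, -3), KM = (-2, 1, -5); the triple product is linear in y with coefficient 16 and constant term -24.
Setting it to zero: y = 3/2.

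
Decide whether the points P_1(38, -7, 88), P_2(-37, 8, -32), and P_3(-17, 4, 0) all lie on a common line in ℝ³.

P_1P_2 = (-75, 15, -120), P_1P_3 = (-55, 11, -88).
Each component of P_1P_3 is 11/15 times the corresponding component of P_1P_2, so P_1P_3 = 11/15·P_1P_2 and the points are collinear.

Yes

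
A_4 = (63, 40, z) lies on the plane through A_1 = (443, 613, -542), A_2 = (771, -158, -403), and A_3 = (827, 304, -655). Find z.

A normal to the plane is n = A_1A_2 × A_1A_3 = (130074, 90440, 194712).
A_4 lies in the plane iff n · A_1A_4 = 0.
This gives (194712)z + (4283664) = 0, so z = -22.

-22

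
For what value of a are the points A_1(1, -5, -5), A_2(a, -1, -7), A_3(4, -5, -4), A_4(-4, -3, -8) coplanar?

3

The points are coplanar iff A_1A_2 · (A_1A_3 × A_1A_4) = 0.
Expanding, this is linear in a: (-2)a + (6) = 0.
So a = 3.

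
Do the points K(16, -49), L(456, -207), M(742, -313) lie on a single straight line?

KL = (440, -158), KM = (726, -264).
Twice the signed area of △KLM is (440)(-264) − (-158)(726) = -1452.
The area is nonzero, so the three points are not collinear.

No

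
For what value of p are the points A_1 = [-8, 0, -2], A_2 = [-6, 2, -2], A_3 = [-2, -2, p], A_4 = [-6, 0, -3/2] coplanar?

Coplanarity ⇔ det[A_1A_2; A_1A_3; A_1A_4] = 0.
Expanding, this is linear in p: (4)p + (0) = 0.
So p = 0.

0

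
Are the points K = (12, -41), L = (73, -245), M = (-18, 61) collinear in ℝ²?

KL = (61, -204), KM = (-30, 102).
det[KL; KM] = (61)(102) − (-204)(-30) = 102.
The determinant is nonzero, so they are not collinear.

No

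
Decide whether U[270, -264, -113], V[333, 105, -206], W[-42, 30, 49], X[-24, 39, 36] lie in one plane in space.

With U as base: UV = (63, 369, -93), UW = (-312, 294, 162), UX = (-294, 303, 149).
UW × UX = (-5280, -1140, -8100).
UV · (UW × UX) = 0.
The scalar triple product vanishes, so the four points are coplanar.

Yes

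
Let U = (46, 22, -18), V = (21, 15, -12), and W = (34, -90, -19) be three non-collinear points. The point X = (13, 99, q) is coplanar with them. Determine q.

A normal to the plane is n = UV × UW = (679, -97, 2716).
X lies in the plane iff n · UX = 0.
This gives (2716)q + (19012) = 0, so q = -7.

-7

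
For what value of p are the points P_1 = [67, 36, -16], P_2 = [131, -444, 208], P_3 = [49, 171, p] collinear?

-79

Direction P_1P_2 = (64, -480, 224). From the x-coordinate of P_3, the parameter along the line is τ = (49 − 67)/64 = -9/32.
Then p = (-16) + (-9/32)·(224) = -79.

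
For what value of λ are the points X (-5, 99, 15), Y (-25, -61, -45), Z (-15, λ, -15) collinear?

Direction XY = (-20, -160, -60). From the x-coordinate of Z, the parameter along the line is τ = (-15 − (-5))/(-20) = 1/2.
Then λ = 99 + 1/2·(-160) = 19.

19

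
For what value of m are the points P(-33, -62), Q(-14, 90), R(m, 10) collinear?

-24

The three points are collinear iff det[PQ; PR] = 0.
This determinant is linear in m: (-152)m + (-3648) = 0, so m = -24.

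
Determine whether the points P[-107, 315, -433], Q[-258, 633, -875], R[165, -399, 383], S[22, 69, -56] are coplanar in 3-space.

The four points are coplanar iff the 3×3 determinant with rows PQ, PR, PS is zero.
Rows: (-151, 318, -442), (272, -714, 816), (129, -246, 377).
Expanding along the first row: (-151)(-68442) − (318)(-2720) + (-442)(25194) = 63954.
Nonzero ⇒ not coplanar.

No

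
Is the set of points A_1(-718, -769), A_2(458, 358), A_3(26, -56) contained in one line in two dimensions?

A_1A_2 = (1176, 1127), A_1A_3 = (744, 713).
Checking proportionality: A_1A_3 = 31/49·A_1A_2, so the vectors are parallel and the points are collinear.

Yes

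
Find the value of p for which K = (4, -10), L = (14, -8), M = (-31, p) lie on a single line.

-17

Collinearity: (M − K) must be parallel to (L − K) = (10, 2).
Cross-multiplying the components: (p − (-10))·(10) = (-35)·(2).
Solving gives p = -17.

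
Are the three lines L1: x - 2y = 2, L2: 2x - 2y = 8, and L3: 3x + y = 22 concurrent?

Intersecting L1 and L2: solving the 2×2 system gives (x, y) = (6, 2).
Substitute into L3: (3)(6) + (1)(2) = 20.
But L3 requires 22 ≠ 20, so the three lines have no common point.

No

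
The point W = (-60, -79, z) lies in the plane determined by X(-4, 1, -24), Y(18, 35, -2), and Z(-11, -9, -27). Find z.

-48

A normal to the plane is n = XY × XZ = (118, -88, 18).
W lies in the plane iff n · XW = 0.
This gives (18)z + (864) = 0, so z = -48.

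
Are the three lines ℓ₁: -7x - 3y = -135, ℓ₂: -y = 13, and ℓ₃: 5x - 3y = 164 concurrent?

No

Lines aᵢx + bᵢy = cᵢ with pairwise distinct directions are concurrent exactly when det[aᵢ bᵢ cᵢ] = 0.
Here the determinant is 5.
Nonzero, so no common point exists.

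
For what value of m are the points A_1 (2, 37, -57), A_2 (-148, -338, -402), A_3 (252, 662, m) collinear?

Collinearity requires A_1A_2 × A_1A_3 = 0; each component is linear in m.
The x-component gives (-375)m + (194250) = 0, so m = 518.
The remaining components then also vanish.

518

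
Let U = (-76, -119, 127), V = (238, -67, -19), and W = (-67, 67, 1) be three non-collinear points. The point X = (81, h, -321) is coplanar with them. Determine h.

Coplanarity requires UV · (UW × UX) = 0.
UV = (314, 52, -146), UW = (9, 186, -126); the triple product is linear in h with coefficient 38250 and constant term -18168750.
Setting it to zero: h = 475.

475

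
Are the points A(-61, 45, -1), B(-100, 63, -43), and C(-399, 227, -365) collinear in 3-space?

AB = (-39, 18, -42), AC = (-338, 182, -364).
Comparing components 2 and 3: (18)(-364) − (-42)(182) = 1092 ≠ 0, so AB and AC are not parallel and the points are not collinear.

No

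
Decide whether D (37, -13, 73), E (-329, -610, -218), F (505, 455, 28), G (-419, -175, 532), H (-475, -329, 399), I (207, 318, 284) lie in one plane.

Yes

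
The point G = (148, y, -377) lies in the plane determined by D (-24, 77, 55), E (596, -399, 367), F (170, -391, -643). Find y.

-263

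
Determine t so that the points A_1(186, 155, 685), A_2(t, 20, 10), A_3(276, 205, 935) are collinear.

-57

Direction A_1A_3 = (90, 50, 250). From the y-coordinate of A_2, the parameter along the line is τ = (20 − 155)/50 = -27/10.
Then t = 186 + (-27/10)·(90) = -57.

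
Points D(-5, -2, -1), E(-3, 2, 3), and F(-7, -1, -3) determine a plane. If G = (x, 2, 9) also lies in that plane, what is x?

2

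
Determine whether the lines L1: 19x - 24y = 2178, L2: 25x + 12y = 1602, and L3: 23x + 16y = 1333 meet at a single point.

No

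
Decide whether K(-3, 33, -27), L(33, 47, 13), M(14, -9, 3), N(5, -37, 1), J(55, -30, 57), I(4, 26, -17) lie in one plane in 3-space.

The plane through K, L, M has normal n = KL × KM = (2100, -400, -1750) and equation n·P = 27750.
Checking the remaining points: n·N = 23550, n·J = 27750, n·I = 27750.
Since n·N = 23550 ≠ 27750, N is off the plane and the points are not all coplanar.

No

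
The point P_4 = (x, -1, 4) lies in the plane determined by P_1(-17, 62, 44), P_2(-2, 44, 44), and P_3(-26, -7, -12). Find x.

-12

Coplanarity requires P_1P_2 · (P_1P_3 × P_1P_4) = 0.
P_1P_2 = (15, -18, 0), P_1P_3 = (-9, -69, -56); the triple product is linear in x with coefficient 1008 and constant term 12096.
Setting it to zero: x = -12.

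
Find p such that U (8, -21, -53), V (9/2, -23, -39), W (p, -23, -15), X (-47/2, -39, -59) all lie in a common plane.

9/2

Normal to plane UVX: n = (264, -462, 0); plane equation n·P = 11814.
Requiring n·W = 11814: (264)p + (10626) = 11814.
So p = 9/2.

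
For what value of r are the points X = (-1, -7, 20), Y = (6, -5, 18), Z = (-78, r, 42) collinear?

Direction XY = (7, 2, -2). From the x-coordinate of Z, the parameter along the line is τ = (-78 − (-1))/7 = -11.
Then r = (-7) + (-11)·(2) = -29.

-29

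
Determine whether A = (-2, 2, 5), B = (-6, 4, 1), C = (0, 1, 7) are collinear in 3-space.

AB = (-4, 2, -4), AC = (2, -1, 2).
AB × AC = (0, 0, 0).
The cross product vanishes, so the three points are collinear.

Yes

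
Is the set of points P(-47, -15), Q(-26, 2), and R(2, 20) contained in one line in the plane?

No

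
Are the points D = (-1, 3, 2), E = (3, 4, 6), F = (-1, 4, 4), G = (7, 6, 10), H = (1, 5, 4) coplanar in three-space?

The plane through D, E, F has normal n = DE × DF = (-2, -8, 4) and equation n·P = -14.
Checking the remaining points: n·G = -22, n·H = -26.
Since n·G = -22 ≠ -14, G is off the plane and the points are not all coplanar.

No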